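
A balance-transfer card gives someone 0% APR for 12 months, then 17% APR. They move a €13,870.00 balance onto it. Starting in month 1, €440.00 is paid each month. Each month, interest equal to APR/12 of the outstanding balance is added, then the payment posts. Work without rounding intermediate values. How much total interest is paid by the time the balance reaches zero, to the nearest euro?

Promo months 1–12 at r₀ = 0%/12 = 0; months 13+ at r₁ = 17%/12 = 0.0141667.
After month 12 (no interest yet): B = €13,870.00 − 12·€440.00 = €8,590.00.
Then at r₁ with €440.00/mo: n₂ = −ln(1 − r₁·B/P)/ln(1+r₁) ≈ 23.01 → 24 more payments.
Total paid = 35·€440.00 + €6.53 = €15,406.53; interest = €15,406.53 − €13,870.00 = €1,536.53.

€1,537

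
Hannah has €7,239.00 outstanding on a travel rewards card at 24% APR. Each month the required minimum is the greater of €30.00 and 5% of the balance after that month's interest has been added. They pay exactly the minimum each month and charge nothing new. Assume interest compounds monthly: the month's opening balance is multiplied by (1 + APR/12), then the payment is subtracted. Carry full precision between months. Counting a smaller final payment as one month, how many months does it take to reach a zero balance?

105 months

Monthly rate r = 24%/12 = 2% = 0.02.
While 5% of the post-interest balance exceeds €30.00, each month B ← (B·(1+r))·(1 − 0.05), i.e. B shrinks by the factor (1+r)·0.95 = 0.969.
This holds for months 1–80. Entering month 81 the balance is €582.88; 5% of the post-interest balance is now below €30.00, so the flat €30.00 minimum applies from here.
From month 81 a fixed €30.00 at rate r clears €582.88 in 25 more payments. Total: 80 + 25 = 105 months.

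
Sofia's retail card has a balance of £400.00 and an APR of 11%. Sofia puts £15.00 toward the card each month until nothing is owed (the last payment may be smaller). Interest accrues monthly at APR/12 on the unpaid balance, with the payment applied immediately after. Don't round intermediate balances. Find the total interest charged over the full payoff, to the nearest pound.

£61

Monthly rate r = 11%/12 = 0.916667% = 0.00916667.
Payoff takes n = ⌈−ln(1 − rB₀/P)/ln(1+r)⌉ = ⌈30.718⌉ = 31 payments; the last is £10.79.
Total paid = 30·£15.00 + £10.79 = £460.79.
Total interest = total paid − principal = £460.79 − £400.00 = £60.79.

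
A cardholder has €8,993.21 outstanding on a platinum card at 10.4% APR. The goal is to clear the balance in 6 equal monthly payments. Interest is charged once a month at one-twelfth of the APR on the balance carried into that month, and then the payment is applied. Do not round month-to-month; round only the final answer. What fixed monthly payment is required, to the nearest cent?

Monthly rate r = 10.4%/12 = 0.866667% = 0.00866667.
Level-payment amortization: P = B₀·r / (1 − (1+r)^(−n)) = 8993.21·0.00866667 / (1 − 1.00867^(−6)).
Denominator 1 − (1+r)^(−6) = 0.0504584219.
P = 77.9412 / 0.0504584219 ≈ 1544.66.

€1,544.66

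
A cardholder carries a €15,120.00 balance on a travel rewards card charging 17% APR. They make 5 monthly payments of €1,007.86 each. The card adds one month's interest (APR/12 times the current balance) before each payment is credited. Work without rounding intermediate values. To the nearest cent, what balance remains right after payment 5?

€11,037.66

Monthly rate r = 17%/12 = 1.41667% = 0.0141667.
Each month: B ← B·(1+r) − €1,007.86.
Month 1: interest €214.20; balance after payment €14,326.34.
Month 2: interest €202.96; balance after payment €13,521.44.
Month 3: interest €191.55; balance after payment €12,705.13.
Month 4: interest €179.99; balance after payment €11,877.26.
Month 5: interest €168.26; balance after payment €11,037.66.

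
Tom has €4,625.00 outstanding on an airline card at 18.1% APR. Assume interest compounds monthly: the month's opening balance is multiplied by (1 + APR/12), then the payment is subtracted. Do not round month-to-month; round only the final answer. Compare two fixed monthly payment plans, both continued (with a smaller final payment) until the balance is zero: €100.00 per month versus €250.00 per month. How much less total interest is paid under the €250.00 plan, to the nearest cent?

Monthly rate r = 18.1%/12 = 1.50833% = 0.0150833.
At €100.00/mo: n = ⌈−ln(1 − rB₀/P)/ln(1+r)⌉ = 80 payments (last €89.13); total interest = total paid − €4,625.00 = €3,364.13.
At €250.00/mo: 22 payments (last €213.80); total interest €838.80.
Interest saved = €3,364.13 − €838.80 = €2,525.33.

€2,525.33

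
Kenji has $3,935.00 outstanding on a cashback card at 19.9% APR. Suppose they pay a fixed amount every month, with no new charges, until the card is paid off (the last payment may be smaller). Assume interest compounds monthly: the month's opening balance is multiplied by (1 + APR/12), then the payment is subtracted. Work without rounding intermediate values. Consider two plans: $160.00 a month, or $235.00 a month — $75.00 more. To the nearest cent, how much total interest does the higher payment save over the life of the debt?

$449.44

Monthly rate r = 19.9%/12 = 1.65833% = 0.0165833.
At $160.00/mo: n = ⌈−ln(1 − rB₀/P)/ln(1+r)⌉ = 32 payments (last $137.54); total interest = total paid − $3,935.00 = $1,162.54.
At $235.00/mo: 20 payments (last $183.10); total interest $713.10.
Interest saved = $1,162.54 − $713.10 = $449.44.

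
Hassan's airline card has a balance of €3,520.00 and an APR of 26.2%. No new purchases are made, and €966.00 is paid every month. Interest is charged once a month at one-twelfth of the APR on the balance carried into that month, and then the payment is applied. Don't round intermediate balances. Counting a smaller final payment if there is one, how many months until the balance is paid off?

4 months

Monthly rate r = 26.2%/12 = 2.18333% = 0.0218333.
Recurrence: B ← B·(1+r) − €966.00.
Month 1: interest €76.85; balance after payment €2,630.85.
Month 2: interest €57.44; balance after payment €1,722.29.
Month 3: interest €37.60; balance after payment €793.90.
Month 4: interest €17.33; balance after payment €0.00.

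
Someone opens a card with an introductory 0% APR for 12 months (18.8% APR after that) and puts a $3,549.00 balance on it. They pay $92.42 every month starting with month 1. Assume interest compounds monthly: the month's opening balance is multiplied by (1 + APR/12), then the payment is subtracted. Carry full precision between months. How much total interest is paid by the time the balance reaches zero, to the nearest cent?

$733.61

Promo months 1–12 at r₀ = 0%/12 = 0; months 13+ at r₁ = 18.8%/12 = 0.0156667.
After month 12 (no interest yet): B = $3,549.00 − 12·$92.42 = $2,439.96.
Then at r₁ with $92.42/mo: n₂ = −ln(1 − r₁·B/P)/ln(1+r₁) ≈ 34.34 → 35 more payments.
Total paid = 46·$92.42 + $31.29 = $4,282.61; interest = $4,282.61 − $3,549.00 = $733.61.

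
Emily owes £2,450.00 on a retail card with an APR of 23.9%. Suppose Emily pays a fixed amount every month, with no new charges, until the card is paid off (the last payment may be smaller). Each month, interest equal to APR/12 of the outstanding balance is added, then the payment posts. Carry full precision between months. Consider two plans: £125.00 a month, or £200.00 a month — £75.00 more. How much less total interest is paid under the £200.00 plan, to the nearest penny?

£300.25

Monthly rate r = 23.9%/12 = 1.99167% = 0.0199167.
At £125.00/mo: n = ⌈−ln(1 − rB₀/P)/ln(1+r)⌉ = 26 payments (last £11.99); total interest = total paid − £2,450.00 = £686.99.
At £200.00/mo: 15 payments (last £36.74); total interest £386.74.
Interest saved = £686.99 − £386.74 = £300.25.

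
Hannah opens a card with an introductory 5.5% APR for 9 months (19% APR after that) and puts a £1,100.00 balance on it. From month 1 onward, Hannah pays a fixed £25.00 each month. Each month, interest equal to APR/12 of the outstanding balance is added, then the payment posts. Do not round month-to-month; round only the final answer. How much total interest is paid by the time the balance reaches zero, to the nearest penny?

Promo months 1–9 at r₀ = 5.5%/12 = 0.00458333; months 10+ at r₁ = 19%/12 = 0.0158333.
After month 9: iterate B ← B·(1+r₀) − £25.00 for 9 months → £917.05.
Then at r₁ with £25.00/mo: n₂ = −ln(1 − r₁·B/P)/ln(1+r₁) ≈ 55.34 → 56 more payments.
Total paid = 64·£25.00 + £8.62 = £1,608.62; interest = £1,608.62 − £1,100.00 = £508.62.

£508.62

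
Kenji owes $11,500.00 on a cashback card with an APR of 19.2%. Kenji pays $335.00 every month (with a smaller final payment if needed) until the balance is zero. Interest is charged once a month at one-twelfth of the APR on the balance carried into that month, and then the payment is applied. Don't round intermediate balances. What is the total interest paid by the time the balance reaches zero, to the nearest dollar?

Monthly rate r = 19.2%/12 = 1.6% = 0.016.
Payoff takes n = ⌈−ln(1 − rB₀/P)/ln(1+r)⌉ = ⌈50.201⌉ = 51 payments; the last is $67.61.
Total paid = 50·$335.00 + $67.61 = $16,817.61.
Total interest = total paid − principal = $16,817.61 − $11,500.00 = $5,317.61.

$5,318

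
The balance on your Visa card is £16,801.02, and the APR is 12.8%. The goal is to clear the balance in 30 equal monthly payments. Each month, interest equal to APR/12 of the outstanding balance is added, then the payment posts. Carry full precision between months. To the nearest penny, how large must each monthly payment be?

Monthly rate r = 12.8%/12 = 1.06667% = 0.0106667.
Level-payment amortization: P = B₀·r / (1 − (1+r)^(−n)) = 16801.02·0.0106667 / (1 − 1.01067^(−30)).
Denominator 1 − (1+r)^(−30) = 0.272619368.
P = 179.211 / 0.272619368 ≈ 657.37.

£657.37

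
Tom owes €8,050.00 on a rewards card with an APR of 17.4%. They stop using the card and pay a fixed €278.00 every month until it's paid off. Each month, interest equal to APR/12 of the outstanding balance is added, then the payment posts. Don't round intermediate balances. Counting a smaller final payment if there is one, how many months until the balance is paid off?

38 months

Monthly rate r = 17.4%/12 = 1.45% = 0.0145.
Recurrence: B ← B·(1+r) − €278.00.
Month 1: interest €116.72; balance after payment €7,888.73.
Month 2: interest €114.39; balance after payment €7,725.11.
Closed form: n = −ln(1 − rB₀/P)/ln(1+r) = −ln(0.58013)/ln(1.0145) ≈ 37.824, so the balance reaches zero during payment 38.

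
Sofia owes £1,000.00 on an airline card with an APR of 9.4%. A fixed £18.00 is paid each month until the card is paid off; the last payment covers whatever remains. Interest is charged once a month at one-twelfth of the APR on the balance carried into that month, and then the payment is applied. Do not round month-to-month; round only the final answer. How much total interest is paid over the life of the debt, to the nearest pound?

Monthly rate r = 9.4%/12 = 0.783333% = 0.00783333.
Payoff takes n = ⌈−ln(1 − rB₀/P)/ln(1+r)⌉ = ⌈73.212⌉ = 74 payments; the last is £3.82.
Total paid = 73·£18.00 + £3.82 = £1,317.82.
Total interest = total paid − principal = £1,317.82 − £1,000.00 = £317.82.

£318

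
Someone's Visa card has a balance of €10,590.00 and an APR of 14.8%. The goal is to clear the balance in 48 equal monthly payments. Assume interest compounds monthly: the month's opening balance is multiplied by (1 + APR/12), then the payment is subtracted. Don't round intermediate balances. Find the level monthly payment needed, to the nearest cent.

€293.66

Monthly rate r = 14.8%/12 = 1.23333% = 0.0123333.
Level-payment amortization: P = B₀·r / (1 − (1+r)^(−n)) = 10590.00·0.0123333 / (1 − 1.01233^(−48)).
Denominator 1 − (1+r)^(−48) = 0.444773464.
P = 130.61 / 0.444773464 ≈ 293.66.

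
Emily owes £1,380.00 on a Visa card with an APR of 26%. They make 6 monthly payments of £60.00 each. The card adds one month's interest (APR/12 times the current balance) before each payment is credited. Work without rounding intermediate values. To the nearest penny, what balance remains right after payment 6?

Monthly rate r = 26%/12 = 2.16667% = 0.0216667.
Each month: B ← B·(1+r) − £60.00.
Month 1: interest £29.90; balance after payment £1,349.90.
Month 2: interest £29.25; balance after payment £1,319.15.
Month 3: interest £28.58; balance after payment £1,287.73.
Month 4: interest £27.90; balance after payment £1,255.63.
Month 5: interest £27.21; balance after payment £1,222.84.
Month 6: interest £26.49; balance after payment £1,189.33.

£1,189.33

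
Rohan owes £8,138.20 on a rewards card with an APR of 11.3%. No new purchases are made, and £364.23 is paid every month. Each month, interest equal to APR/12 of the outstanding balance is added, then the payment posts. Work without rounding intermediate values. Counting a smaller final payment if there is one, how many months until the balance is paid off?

Monthly rate r = 11.3%/12 = 0.941667% = 0.00941667.
Recurrence: B ← B·(1+r) − £364.23.
Month 1: interest £76.63; balance after payment £7,850.60.
Month 2: interest £73.93; balance after payment £7,560.30.
Closed form: n = −ln(1 − rB₀/P)/ln(1+r) = −ln(0.7896)/ln(1.00942) ≈ 25.204, so the balance reaches zero during payment 26.

26 payments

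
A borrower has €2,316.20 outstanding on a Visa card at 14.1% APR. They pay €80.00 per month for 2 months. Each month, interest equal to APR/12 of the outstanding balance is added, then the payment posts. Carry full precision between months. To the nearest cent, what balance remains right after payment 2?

Monthly rate r = 14.1%/12 = 1.175% = 0.01175.
Each month: B ← B·(1+r) − €80.00.
Month 1: interest €27.22; balance after payment €2,263.42.
Month 2: interest €26.60; balance after payment €2,210.01.

€2,210.01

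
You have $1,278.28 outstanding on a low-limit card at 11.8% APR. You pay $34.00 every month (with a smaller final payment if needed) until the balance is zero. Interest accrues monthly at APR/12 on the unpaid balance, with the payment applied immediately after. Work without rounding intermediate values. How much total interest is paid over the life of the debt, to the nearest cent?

Monthly rate r = 11.8%/12 = 0.983333% = 0.00983333.
Payoff takes n = ⌈−ln(1 − rB₀/P)/ln(1+r)⌉ = ⌈47.168⌉ = 48 payments; the last is $5.75.
Total paid = 47·$34.00 + $5.75 = $1,603.75.
Total interest = total paid − principal = $1,603.75 − $1,278.28 = $325.47.

$325.47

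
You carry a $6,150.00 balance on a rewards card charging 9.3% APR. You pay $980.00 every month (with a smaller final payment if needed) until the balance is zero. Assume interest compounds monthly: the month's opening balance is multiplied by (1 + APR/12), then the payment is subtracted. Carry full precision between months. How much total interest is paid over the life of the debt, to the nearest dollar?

Monthly rate r = 9.3%/12 = 0.775% = 0.00775.
Payoff takes n = ⌈−ln(1 − rB₀/P)/ln(1+r)⌉ = ⌈6.458⌉ = 7 payments; the last is $449.92.
Total paid = 6·$980.00 + $449.92 = $6,329.92.
Total interest = total paid − principal = $6,329.92 − $6,150.00 = $179.92.

$180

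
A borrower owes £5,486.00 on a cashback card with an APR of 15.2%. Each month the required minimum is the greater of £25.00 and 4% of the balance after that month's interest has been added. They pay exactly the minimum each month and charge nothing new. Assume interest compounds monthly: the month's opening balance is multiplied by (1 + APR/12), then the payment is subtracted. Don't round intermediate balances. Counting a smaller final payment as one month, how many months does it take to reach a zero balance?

Monthly rate r = 15.2%/12 = 1.26667% = 0.0126667.
While 4% of the post-interest balance exceeds £25.00, each month B ← (B·(1+r))·(1 − 0.04), i.e. B shrinks by the factor (1+r)·0.96 = 0.97216.
This holds for months 1–78. Entering month 79 the balance is £606.46; 4% of the post-interest balance is now below £25.00, so the flat £25.00 minimum applies from here.
From month 79 a fixed £25.00 at rate r clears £606.46 in 30 more payments. Total: 78 + 30 = 108 months.

108 months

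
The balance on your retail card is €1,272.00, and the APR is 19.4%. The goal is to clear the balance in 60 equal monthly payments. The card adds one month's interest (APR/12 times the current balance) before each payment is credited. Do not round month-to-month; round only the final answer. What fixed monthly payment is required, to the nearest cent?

€33.28

Monthly rate r = 19.4%/12 = 1.61667% = 0.0161667.
Level-payment amortization: P = B₀·r / (1 − (1+r)^(−n)) = 1272.00·0.0161667 / (1 − 1.01617^(−60)).
Denominator 1 − (1+r)^(−60) = 0.617964851.
P = 20.564 / 0.617964851 ≈ 33.28.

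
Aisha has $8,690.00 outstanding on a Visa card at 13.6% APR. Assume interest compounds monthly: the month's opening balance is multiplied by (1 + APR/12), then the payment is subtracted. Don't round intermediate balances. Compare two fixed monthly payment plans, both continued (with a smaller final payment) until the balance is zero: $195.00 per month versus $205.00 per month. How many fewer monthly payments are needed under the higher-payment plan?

4 fewer payments

Monthly rate r = 13.6%/12 = 1.13333% = 0.0113333.
At $195.00/mo: n = ⌈−ln(1 − rB₀/P)/ln(1+r)⌉ = 63 payments (last $79.92); total interest = total paid − $8,690.00 = $3,479.92.
At $205.00/mo: 59 payments (last $20.17); total interest $3,220.17.
Payments saved = 63 − 59 = 4.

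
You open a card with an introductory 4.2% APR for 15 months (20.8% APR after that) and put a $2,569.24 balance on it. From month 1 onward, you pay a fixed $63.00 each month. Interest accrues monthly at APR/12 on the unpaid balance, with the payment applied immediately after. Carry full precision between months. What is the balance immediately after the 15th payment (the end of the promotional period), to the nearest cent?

$1,738.97

Promo months 1–15 at r₀ = 4.2%/12 = 0.0035; months 16+ at r₁ = 20.8%/12 = 0.0173333.
After month 15: iterate B ← B·(1+r₀) − $63.00 for 15 months → $1,738.97.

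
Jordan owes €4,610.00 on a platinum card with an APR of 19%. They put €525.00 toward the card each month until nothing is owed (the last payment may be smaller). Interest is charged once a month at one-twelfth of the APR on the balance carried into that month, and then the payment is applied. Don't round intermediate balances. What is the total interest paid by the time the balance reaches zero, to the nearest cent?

€393.88

Monthly rate r = 19%/12 = 1.58333% = 0.0158333.
Payoff takes n = ⌈−ln(1 − rB₀/P)/ln(1+r)⌉ = ⌈9.529⌉ = 10 payments; the last is €278.88.
Total paid = 9·€525.00 + €278.88 = €5,003.88.
Total interest = total paid − principal = €5,003.88 − €4,610.00 = €393.88.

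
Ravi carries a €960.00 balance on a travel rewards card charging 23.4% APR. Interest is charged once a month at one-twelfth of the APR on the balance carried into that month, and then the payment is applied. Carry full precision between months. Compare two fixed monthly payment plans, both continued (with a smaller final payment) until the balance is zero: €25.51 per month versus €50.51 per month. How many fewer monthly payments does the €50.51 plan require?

Monthly rate r = 23.4%/12 = 1.95% = 0.0195.
At €25.51/mo: n = ⌈−ln(1 − rB₀/P)/ln(1+r)⌉ = 69 payments (last €13.78); total interest = total paid − €960.00 = €788.46.
At €50.51/mo: 24 payments (last €49.28); total interest €251.01.
Payments saved = 69 − 24 = 45.

45 fewer payments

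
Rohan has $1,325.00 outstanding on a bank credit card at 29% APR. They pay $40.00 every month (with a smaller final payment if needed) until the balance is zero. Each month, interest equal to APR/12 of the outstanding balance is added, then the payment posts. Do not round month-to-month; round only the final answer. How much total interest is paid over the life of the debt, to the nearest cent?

Monthly rate r = 29%/12 = 2.41667% = 0.0241667.
Payoff takes n = ⌈−ln(1 − rB₀/P)/ln(1+r)⌉ = ⌈67.508⌉ = 68 payments; the last is $20.45.
Total paid = 67·$40.00 + $20.45 = $2,700.45.
Total interest = total paid − principal = $2,700.45 − $1,325.00 = $1,375.45.

$1,375.45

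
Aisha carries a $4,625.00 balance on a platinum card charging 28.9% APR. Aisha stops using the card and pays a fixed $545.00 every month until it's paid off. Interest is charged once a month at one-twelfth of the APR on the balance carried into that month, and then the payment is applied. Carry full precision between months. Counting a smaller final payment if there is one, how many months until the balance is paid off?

10 months

Monthly rate r = 28.9%/12 = 2.40833% = 0.0240833.
Recurrence: B ← B·(1+r) − $545.00.
Month 1: interest $111.39; balance after payment $4,191.39.
Month 2: interest $100.94; balance after payment $3,747.33.
Closed form: n = −ln(1 − rB₀/P)/ln(1+r) = −ln(0.79562)/ln(1.02408) ≈ 9.607, so the balance reaches zero during payment 10.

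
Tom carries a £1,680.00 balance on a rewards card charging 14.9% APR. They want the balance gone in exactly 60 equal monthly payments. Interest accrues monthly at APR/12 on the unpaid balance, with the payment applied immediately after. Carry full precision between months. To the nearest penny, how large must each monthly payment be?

£39.88

Monthly rate r = 14.9%/12 = 1.24167% = 0.0124167.
Level-payment amortization: P = B₀·r / (1 − (1+r)^(−n)) = 1680.00·0.0124167 / (1 − 1.01242^(−60)).
Denominator 1 − (1+r)^(−60) = 0.523082961.
P = 20.86 / 0.523082961 ≈ 39.88.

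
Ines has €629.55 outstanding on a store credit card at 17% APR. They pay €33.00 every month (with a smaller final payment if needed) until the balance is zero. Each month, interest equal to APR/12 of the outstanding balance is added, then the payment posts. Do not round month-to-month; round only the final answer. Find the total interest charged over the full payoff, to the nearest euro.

€110

Monthly rate r = 17%/12 = 1.41667% = 0.0141667.
Payoff takes n = ⌈−ln(1 − rB₀/P)/ln(1+r)⌉ = ⌈22.397⌉ = 23 payments; the last is €13.17.
Total paid = 22·€33.00 + €13.17 = €739.17.
Total interest = total paid − principal = €739.17 − €629.55 = €109.62.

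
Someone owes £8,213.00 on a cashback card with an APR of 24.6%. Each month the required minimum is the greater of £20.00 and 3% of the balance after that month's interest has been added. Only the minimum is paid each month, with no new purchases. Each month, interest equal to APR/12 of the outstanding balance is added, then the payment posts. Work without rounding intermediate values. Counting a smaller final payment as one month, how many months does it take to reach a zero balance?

Monthly rate r = 24.6%/12 = 2.05% = 0.0205.
While 3% of the post-interest balance exceeds £20.00, each month B ← (B·(1+r))·(1 − 0.03), i.e. B shrinks by the factor (1+r)·0.97 = 0.98988.
This holds for months 1–250. Entering month 251 the balance is £646.68; 3% of the post-interest balance is now below £20.00, so the flat £20.00 minimum applies from here.
From month 251 a fixed £20.00 at rate r clears £646.68 in 54 more payments. Total: 250 + 54 = 304 months.

304 months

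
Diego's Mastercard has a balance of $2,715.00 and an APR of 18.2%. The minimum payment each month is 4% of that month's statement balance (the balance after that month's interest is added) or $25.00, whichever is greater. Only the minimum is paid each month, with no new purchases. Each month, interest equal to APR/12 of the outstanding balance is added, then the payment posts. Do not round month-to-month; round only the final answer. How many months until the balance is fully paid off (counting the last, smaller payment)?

89 months

Monthly rate r = 18.2%/12 = 1.51667% = 0.0151667.
While 4% of the post-interest balance exceeds $25.00, each month B ← (B·(1+r))·(1 − 0.04), i.e. B shrinks by the factor (1+r)·0.96 = 0.97456.
This holds for months 1–58. Entering month 59 the balance is $609.07; 4% of the post-interest balance is now below $25.00, so the flat $25.00 minimum applies from here.
From month 59 a fixed $25.00 at rate r clears $609.07 in 31 more payments. Total: 58 + 31 = 89 months.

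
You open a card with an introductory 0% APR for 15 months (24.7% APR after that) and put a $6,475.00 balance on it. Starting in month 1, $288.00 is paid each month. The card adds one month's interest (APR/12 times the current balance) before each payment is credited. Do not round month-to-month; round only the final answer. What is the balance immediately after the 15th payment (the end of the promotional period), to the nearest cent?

Promo months 1–15 at r₀ = 0%/12 = 0; months 16+ at r₁ = 24.7%/12 = 0.0205833.
After month 15 (no interest yet): B = $6,475.00 − 15·$288.00 = $2,155.00.

$2,155.00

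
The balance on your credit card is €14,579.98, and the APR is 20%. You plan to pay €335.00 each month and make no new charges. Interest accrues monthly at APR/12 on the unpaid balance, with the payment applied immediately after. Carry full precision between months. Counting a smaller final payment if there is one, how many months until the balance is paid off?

Monthly rate r = 20%/12 = 1.66667% = 0.0166667.
Recurrence: B ← B·(1+r) − €335.00.
Month 1: interest €243.00; balance after payment €14,487.98.
Month 2: interest €241.47; balance after payment €14,394.45.
Closed form: n = −ln(1 − rB₀/P)/ln(1+r) = −ln(0.27463)/ln(1.01667) ≈ 78.185, so the balance reaches zero during payment 79.

79 payments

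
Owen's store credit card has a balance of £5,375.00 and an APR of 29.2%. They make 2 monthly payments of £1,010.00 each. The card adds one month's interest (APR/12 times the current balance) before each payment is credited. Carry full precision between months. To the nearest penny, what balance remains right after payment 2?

£3,595.19

Monthly rate r = 29.2%/12 = 2.43333% = 0.0243333.
Each month: B ← B·(1+r) − £1,010.00.
Month 1: interest £130.79; balance after payment £4,495.79.
Month 2: interest £109.40; balance after payment £3,595.19.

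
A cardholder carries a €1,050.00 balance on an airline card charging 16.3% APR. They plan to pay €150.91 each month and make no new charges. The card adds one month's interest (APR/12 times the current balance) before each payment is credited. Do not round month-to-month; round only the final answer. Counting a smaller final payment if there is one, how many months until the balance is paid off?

8 payments

Monthly rate r = 16.3%/12 = 1.35833% = 0.0135833.
Recurrence: B ← B·(1+r) − €150.91.
Month 1: interest €14.26; balance after payment €913.35.
Month 2: interest €12.41; balance after payment €774.85.
Closed form: n = −ln(1 − rB₀/P)/ln(1+r) = −ln(0.90549)/ln(1.01358) ≈ 7.358, so the balance reaches zero during payment 8.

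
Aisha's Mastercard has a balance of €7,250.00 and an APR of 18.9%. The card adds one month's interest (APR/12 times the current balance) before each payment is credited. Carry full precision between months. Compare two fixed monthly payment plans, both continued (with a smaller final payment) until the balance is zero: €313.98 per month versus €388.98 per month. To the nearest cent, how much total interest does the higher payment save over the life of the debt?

€432.16

Monthly rate r = 18.9%/12 = 1.575% = 0.01575.
At €313.98/mo: n = ⌈−ln(1 − rB₀/P)/ln(1+r)⌉ = 29 payments (last €291.23); total interest = total paid − €7,250.00 = €1,832.67.
At €388.98/mo: 23 payments (last €92.95); total interest €1,400.51.
Interest saved = €1,832.67 − €1,400.51 = €432.16.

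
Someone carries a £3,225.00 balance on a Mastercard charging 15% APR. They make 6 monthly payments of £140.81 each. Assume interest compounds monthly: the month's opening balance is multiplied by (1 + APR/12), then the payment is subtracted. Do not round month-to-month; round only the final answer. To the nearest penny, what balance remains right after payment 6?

£2,602.85

Monthly rate r = 15%/12 = 1.25% = 0.0125.
Each month: B ← B·(1+r) − £140.81.
Month 1: interest £40.31; balance after payment £3,124.50.
Month 2: interest £39.06; balance after payment £3,022.75.
Month 3: interest £37.78; balance after payment £2,919.72.
Month 4: interest £36.50; balance after payment £2,815.41.
Month 5: interest £35.19; balance after payment £2,709.79.
Month 6: interest £33.87; balance after payment £2,602.85.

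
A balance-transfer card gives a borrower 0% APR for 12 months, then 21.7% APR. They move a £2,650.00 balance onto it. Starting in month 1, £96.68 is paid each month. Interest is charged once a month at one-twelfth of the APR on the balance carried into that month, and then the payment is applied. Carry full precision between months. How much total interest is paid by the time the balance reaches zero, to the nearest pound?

Promo months 1–12 at r₀ = 0%/12 = 0; months 13+ at r₁ = 21.7%/12 = 0.0180833.
After month 12 (no interest yet): B = £2,650.00 − 12·£96.68 = £1,489.84.
Then at r₁ with £96.68/mo: n₂ = −ln(1 − r₁·B/P)/ln(1+r₁) ≈ 18.23 → 19 more payments.
Total paid = 30·£96.68 + £22.05 = £2,922.45; interest = £2,922.45 − £2,650.00 = £272.45.

£272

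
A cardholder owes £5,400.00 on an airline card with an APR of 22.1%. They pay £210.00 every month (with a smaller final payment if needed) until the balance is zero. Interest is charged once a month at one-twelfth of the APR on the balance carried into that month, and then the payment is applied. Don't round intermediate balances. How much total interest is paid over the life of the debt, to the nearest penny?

Monthly rate r = 22.1%/12 = 1.84167% = 0.0184167.
Payoff takes n = ⌈−ln(1 − rB₀/P)/ln(1+r)⌉ = ⌈35.160⌉ = 36 payments; the last is £33.86.
Total paid = 35·£210.00 + £33.86 = £7,383.86.
Total interest = total paid − principal = £7,383.86 − £5,400.00 = £1,983.86.

£1,983.86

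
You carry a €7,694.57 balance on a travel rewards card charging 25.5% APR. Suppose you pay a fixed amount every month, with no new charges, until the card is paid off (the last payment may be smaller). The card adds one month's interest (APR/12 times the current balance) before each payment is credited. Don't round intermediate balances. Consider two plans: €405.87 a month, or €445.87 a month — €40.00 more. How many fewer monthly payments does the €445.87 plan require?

3 fewer payments

Monthly rate r = 25.5%/12 = 2.125% = 0.02125.
At €405.87/mo: n = ⌈−ln(1 − rB₀/P)/ln(1+r)⌉ = 25 payments (last €212.43); total interest = total paid − €7,694.57 = €2,258.74.
At €445.87/mo: 22 payments (last €324.69); total interest €1,993.39.
Payments saved = 25 − 22 = 3.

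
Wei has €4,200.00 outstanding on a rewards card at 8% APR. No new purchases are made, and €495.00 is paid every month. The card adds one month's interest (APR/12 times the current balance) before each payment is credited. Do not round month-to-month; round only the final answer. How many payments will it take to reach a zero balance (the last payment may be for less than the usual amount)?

Monthly rate r = 8%/12 = 0.666667% = 0.00666667.
Recurrence: B ← B·(1+r) − €495.00.
Month 1: interest €28.00; balance after payment €3,733.00.
Month 2: interest €24.89; balance after payment €3,262.89.
Closed form: n = −ln(1 − rB₀/P)/ln(1+r) = −ln(0.94343)/ln(1.00667) ≈ 8.763, so the balance reaches zero during payment 9.

9 payments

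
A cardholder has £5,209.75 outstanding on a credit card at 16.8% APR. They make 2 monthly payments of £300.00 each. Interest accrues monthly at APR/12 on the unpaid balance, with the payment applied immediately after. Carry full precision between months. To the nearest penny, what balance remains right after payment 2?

£4,752.44

Monthly rate r = 16.8%/12 = 1.4% = 0.014.
Each month: B ← B·(1+r) − £300.00.
Month 1: interest £72.94; balance after payment £4,982.69.
Month 2: interest £69.76; balance after payment £4,752.44.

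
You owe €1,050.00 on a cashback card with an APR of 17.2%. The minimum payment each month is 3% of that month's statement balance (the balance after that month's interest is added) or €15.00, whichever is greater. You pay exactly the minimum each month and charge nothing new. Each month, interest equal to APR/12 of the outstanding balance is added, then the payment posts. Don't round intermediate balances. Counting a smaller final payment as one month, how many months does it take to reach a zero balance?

Monthly rate r = 17.2%/12 = 1.43333% = 0.0143333.
While 3% of the post-interest balance exceeds €15.00, each month B ← (B·(1+r))·(1 − 0.03), i.e. B shrinks by the factor (1+r)·0.97 = 0.9839.
This holds for months 1–47. Entering month 48 the balance is €489.73; 3% of the post-interest balance is now below €15.00, so the flat €15.00 minimum applies from here.
From month 48 a fixed €15.00 at rate r clears €489.73 in 45 more payments. Total: 47 + 45 = 92 months.

92 months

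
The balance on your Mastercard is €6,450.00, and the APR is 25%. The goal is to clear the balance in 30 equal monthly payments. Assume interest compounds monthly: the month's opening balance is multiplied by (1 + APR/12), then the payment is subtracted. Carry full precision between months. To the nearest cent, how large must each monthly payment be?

€291.30

Monthly rate r = 25%/12 = 2.08333% = 0.0208333.
Level-payment amortization: P = B₀·r / (1 − (1+r)^(−n)) = 6450.00·0.0208333 / (1 − 1.02083^(−30)).
Denominator 1 − (1+r)^(−30) = 0.461290393.
P = 134.375 / 0.461290393 ≈ 291.30.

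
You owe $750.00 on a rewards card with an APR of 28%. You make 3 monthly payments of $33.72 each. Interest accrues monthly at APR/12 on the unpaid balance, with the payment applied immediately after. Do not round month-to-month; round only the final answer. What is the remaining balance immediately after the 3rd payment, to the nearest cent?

Monthly rate r = 28%/12 = 2.33333% = 0.0233333.
Each month: B ← B·(1+r) − $33.72.
Month 1: interest $17.50; balance after payment $733.78.
Month 2: interest $17.12; balance after payment $717.18.
Month 3: interest $16.73; balance after payment $700.20.

$700.20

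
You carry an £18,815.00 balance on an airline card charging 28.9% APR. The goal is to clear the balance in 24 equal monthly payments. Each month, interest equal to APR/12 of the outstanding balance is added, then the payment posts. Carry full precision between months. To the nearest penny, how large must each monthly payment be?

£1,041.38

Monthly rate r = 28.9%/12 = 2.40833% = 0.0240833.
Level-payment amortization: P = B₀·r / (1 − (1+r)^(−n)) = 18815.00·0.0240833 / (1 − 1.02408^(−24)).
Denominator 1 − (1+r)^(−24) = 0.435124363.
P = 453.128 / 0.435124363 ≈ 1041.38.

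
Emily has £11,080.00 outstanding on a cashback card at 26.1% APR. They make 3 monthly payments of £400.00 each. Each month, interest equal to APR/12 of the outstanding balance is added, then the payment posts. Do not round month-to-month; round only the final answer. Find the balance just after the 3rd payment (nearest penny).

Monthly rate r = 26.1%/12 = 2.175% = 0.02175.
Each month: B ← B·(1+r) − £400.00.
Month 1: interest £240.99; balance after payment £10,920.99.
Month 2: interest £237.53; balance after payment £10,758.52.
Month 3: interest £234.00; balance after payment £10,592.52.

£10,592.52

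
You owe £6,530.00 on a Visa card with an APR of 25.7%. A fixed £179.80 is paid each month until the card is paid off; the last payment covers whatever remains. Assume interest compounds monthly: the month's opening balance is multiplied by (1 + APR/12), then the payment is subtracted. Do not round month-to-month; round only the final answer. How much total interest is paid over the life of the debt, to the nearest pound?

£6,233

Monthly rate r = 25.7%/12 = 2.14167% = 0.0214167.
Payoff takes n = ⌈−ln(1 − rB₀/P)/ln(1+r)⌉ = ⌈70.986⌉ = 71 payments; the last is £177.35.
Total paid = 70·£179.80 + £177.35 = £12,763.35.
Total interest = total paid − principal = £12,763.35 − £6,530.00 = £6,233.35.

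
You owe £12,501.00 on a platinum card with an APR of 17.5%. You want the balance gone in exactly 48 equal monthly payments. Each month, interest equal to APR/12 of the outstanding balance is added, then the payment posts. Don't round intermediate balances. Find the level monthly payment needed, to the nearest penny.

£363.96

Monthly rate r = 17.5%/12 = 1.45833% = 0.0145833.
Level-payment amortization: P = B₀·r / (1 − (1+r)^(−n)) = 12501.00·0.0145833 / (1 − 1.01458^(−48)).
Denominator 1 − (1+r)^(−48) = 0.500898063.
P = 182.306 / 0.500898063 ≈ 363.96.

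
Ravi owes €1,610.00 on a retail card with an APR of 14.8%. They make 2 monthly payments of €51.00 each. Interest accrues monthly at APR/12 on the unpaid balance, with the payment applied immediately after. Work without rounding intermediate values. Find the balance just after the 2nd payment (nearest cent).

Monthly rate r = 14.8%/12 = 1.23333% = 0.0123333.
Each month: B ← B·(1+r) − €51.00.
Month 1: interest €19.86; balance after payment €1,578.86.
Month 2: interest €19.47; balance after payment €1,547.33.

€1,547.33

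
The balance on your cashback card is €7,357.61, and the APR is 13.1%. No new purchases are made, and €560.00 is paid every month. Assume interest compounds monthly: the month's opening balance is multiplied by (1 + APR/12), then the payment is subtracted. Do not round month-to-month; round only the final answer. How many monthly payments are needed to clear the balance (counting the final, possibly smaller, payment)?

Monthly rate r = 13.1%/12 = 1.09167% = 0.0109167.
Recurrence: B ← B·(1+r) − €560.00.
Month 1: interest €80.32; balance after payment €6,877.93.
Month 2: interest €75.08; balance after payment €6,393.01.
Closed form: n = −ln(1 − rB₀/P)/ln(1+r) = −ln(0.85657)/ln(1.01092) ≈ 14.259, so the balance reaches zero during payment 15.

15 months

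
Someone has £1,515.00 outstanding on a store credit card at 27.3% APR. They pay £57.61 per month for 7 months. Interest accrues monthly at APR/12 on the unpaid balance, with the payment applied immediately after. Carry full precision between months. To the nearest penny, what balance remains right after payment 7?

£1,341.51

Monthly rate r = 27.3%/12 = 2.275% = 0.02275.
Each month: B ← B·(1+r) − £57.61.
Month 1: interest £34.47; balance after payment £1,491.86.
Month 2: interest £33.94; balance after payment £1,468.19.
Month 3: interest £33.40; balance after payment £1,443.98.
Month 4: interest £32.85; balance after payment £1,419.22.
Month 5: interest £32.29; balance after payment £1,393.89.
Month 6: interest £31.71; balance after payment £1,368.00.
Month 7: interest £31.12; balance after payment £1,341.51.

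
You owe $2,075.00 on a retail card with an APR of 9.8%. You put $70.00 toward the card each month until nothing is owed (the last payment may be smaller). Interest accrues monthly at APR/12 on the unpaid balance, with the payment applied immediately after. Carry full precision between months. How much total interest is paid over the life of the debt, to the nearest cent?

$310.55

Monthly rate r = 9.8%/12 = 0.816667% = 0.00816667.
Payoff takes n = ⌈−ln(1 − rB₀/P)/ln(1+r)⌉ = ⌈34.079⌉ = 35 payments; the last is $5.55.
Total paid = 34·$70.00 + $5.55 = $2,385.55.
Total interest = total paid − principal = $2,385.55 − $2,075.00 = $310.55.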